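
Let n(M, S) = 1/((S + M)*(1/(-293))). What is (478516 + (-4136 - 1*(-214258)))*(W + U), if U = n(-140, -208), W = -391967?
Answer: -15655521886379/58 ≈ -2.6992e+11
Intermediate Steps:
n(M, S) = -293/(M + S) (n(M, S) = 1/((M + S)*(-1/293)) = -293/(M + S))
U = 293/348 (U = -293/(-140 - 208) = -293/(-348) = -293*(-1/348) = 293/348 ≈ 0.84195)
(478516 + (-4136 - 1*(-214258)))*(W + U) = (478516 + (-4136 - 1*(-214258)))*(-391967 + 293/348) = (478516 + (-4136 + 214258))*(-136404223/348) = (478516 + 210122)*(-136404223/348) = 688638*(-136404223/348) = -15655521886379/58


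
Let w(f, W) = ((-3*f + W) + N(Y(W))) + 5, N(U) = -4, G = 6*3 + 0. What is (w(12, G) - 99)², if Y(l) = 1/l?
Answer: 13456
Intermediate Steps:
G = 18 (G = 18 + 0 = 18)
w(f, W) = 1 + W - 3*f (w(f, W) = ((-3*f + W) - 4) + 5 = ((W - 3*f) - 4) + 5 = (-4 + W - 3*f) + 5 = 1 + W - 3*f)
(w(12, G) - 99)² = ((1 + 18 - 3*12) - 99)² = ((1 + 18 - 36) - 99)² = (-17 - 99)² = (-116)² = 13456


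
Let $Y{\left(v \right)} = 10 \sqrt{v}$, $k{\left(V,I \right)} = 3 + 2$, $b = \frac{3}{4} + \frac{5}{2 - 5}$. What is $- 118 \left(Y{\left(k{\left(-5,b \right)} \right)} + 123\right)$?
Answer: $-14514 - 1180 \sqrt{5} \approx -17153.0$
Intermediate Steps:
$b = - \frac{11}{12}$ ($b = 3 \cdot \frac{1}{4} + \frac{5}{2 - 5} = \frac{3}{4} + \frac{5}{-3} = \frac{3}{4} + 5 \left(- \frac{1}{3}\right) = \frac{3}{4} - \frac{5}{3} = - \frac{11}{12} \approx -0.91667$)
$k{\left(V,I \right)} = 5$
$- 118 \left(Y{\left(k{\left(-5,b \right)} \right)} + 123\right) = - 118 \left(10 \sqrt{5} + 123\right) = - 118 \left(123 + 10 \sqrt{5}\right) = -14514 - 1180 \sqrt{5}$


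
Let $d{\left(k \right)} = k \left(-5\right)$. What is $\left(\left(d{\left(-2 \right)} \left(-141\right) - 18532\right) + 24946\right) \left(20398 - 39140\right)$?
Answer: $-93784968$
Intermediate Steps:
$d{\left(k \right)} = - 5 k$
$\left(\left(d{\left(-2 \right)} \left(-141\right) - 18532\right) + 24946\right) \left(20398 - 39140\right) = \left(\left(\left(-5\right) \left(-2\right) \left(-141\right) - 18532\right) + 24946\right) \left(20398 - 39140\right) = \left(\left(10 \left(-141\right) - 18532\right) + 24946\right) \left(-18742\right) = \left(\left(-1410 - 18532\right) + 24946\right) \left(-18742\right) = \left(-19942 + 24946\right) \left(-18742\right) = 5004 \left(-18742\right) = -93784968$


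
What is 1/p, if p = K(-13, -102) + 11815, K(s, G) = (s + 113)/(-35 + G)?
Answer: 137/1618555 ≈ 8.4643e-5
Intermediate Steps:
K(s, G) = (113 + s)/(-35 + G)
p = 1618555/137 (p = (113 - 13)/(-35 - 102) + 11815 = 100/(-137) + 11815 = -1/137*100 + 11815 = -100/137 + 11815 = 1618555/137 ≈ 11814.)
1/p = 1/(1618555/137) = 137/1618555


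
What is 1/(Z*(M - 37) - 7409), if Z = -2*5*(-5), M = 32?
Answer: -1/7659 ≈ -0.00013057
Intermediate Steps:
Z = 50 (Z = -10*(-5) = 50)
1/(Z*(M - 37) - 7409) = 1/(50*(32 - 37) - 7409) = 1/(50*(-5) - 7409) = 1/(-250 - 7409) = 1/(-7659) = -1/7659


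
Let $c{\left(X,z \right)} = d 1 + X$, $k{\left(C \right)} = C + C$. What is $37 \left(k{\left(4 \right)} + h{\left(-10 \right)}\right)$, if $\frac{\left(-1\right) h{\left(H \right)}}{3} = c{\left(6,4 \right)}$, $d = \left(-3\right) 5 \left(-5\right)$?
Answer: $-8695$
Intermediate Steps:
$d = 75$ ($d = \left(-15\right) \left(-5\right) = 75$)
$k{\left(C \right)} = 2 C$
$c{\left(X,z \right)} = 75 + X$ ($c{\left(X,z \right)} = 75 \cdot 1 + X = 75 + X$)
$h{\left(H \right)} = -243$ ($h{\left(H \right)} = - 3 \left(75 + 6\right) = \left(-3\right) 81 = -243$)
$37 \left(k{\left(4 \right)} + h{\left(-10 \right)}\right) = 37 \left(2 \cdot 4 - 243\right) = 37 \left(8 - 243\right) = 37 \left(-235\right) = -8695$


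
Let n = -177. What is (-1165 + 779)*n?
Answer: 68322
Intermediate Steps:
(-1165 + 779)*n = (-1165 + 779)*(-177) = -386*(-177) = 68322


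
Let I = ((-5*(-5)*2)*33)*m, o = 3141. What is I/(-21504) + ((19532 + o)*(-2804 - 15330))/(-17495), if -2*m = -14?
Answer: 210505106059/8957440 ≈ 23501.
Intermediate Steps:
m = 7 (m = -½*(-14) = 7)
I = 11550 (I = ((-5*(-5)*2)*33)*7 = ((25*2)*33)*7 = (50*33)*7 = 1650*7 = 11550)
I/(-21504) + ((19532 + o)*(-2804 - 15330))/(-17495) = 11550/(-21504) + ((19532 + 3141)*(-2804 - 15330))/(-17495) = 11550*(-1/21504) + (22673*(-18134))*(-1/17495) = -275/512 - 411152182*(-1/17495) = -275/512 + 411152182/17495 = 210505106059/8957440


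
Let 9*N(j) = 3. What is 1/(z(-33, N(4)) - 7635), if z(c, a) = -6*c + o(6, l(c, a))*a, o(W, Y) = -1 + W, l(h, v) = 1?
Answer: -3/22306 ≈ -0.00013449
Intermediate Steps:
N(j) = ⅓ (N(j) = (⅑)*3 = ⅓)
z(c, a) = -6*c + 5*a (z(c, a) = -6*c + (-1 + 6)*a = -6*c + 5*a)
1/(z(-33, N(4)) - 7635) = 1/((-6*(-33) + 5*(⅓)) - 7635) = 1/((198 + 5/3) - 7635) = 1/(599/3 - 7635) = 1/(-22306/3) = -3/22306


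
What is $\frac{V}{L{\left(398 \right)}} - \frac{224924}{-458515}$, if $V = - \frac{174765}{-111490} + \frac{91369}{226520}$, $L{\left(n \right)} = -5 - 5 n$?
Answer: $\frac{226191172644407497}{462028655705227800} \approx 0.48956$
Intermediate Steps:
$V = \frac{4977449761}{2525471480}$ ($V = \left(-174765\right) \left(- \frac{1}{111490}\right) + 91369 \cdot \frac{1}{226520} = \frac{34953}{22298} + \frac{91369}{226520} = \frac{4977449761}{2525471480} \approx 1.9709$)
$\frac{V}{L{\left(398 \right)}} - \frac{224924}{-458515} = \frac{4977449761}{2525471480 \left(-5 - 1990\right)} - \frac{224924}{-458515} = \frac{4977449761}{2525471480 \left(-5 - 1990\right)} - - \frac{224924}{458515} = \frac{4977449761}{2525471480 \left(-1995\right)} + \frac{224924}{458515} = \frac{4977449761}{2525471480} \left(- \frac{1}{1995}\right) + \frac{224924}{458515} = - \frac{4977449761}{5038315602600} + \frac{224924}{458515} = \frac{226191172644407497}{462028655705227800}$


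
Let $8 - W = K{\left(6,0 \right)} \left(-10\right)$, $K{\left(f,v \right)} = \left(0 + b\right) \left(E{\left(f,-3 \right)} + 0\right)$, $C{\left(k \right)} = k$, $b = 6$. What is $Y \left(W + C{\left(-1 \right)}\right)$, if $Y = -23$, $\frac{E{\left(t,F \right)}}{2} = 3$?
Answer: $-8441$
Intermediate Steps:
$E{\left(t,F \right)} = 6$ ($E{\left(t,F \right)} = 2 \cdot 3 = 6$)
$K{\left(f,v \right)} = 36$ ($K{\left(f,v \right)} = \left(0 + 6\right) \left(6 + 0\right) = 6 \cdot 6 = 36$)
$W = 368$ ($W = 8 - 36 \left(-10\right) = 8 - -360 = 8 + 360 = 368$)
$Y \left(W + C{\left(-1 \right)}\right) = - 23 \left(368 - 1\right) = \left(-23\right) 367 = -8441$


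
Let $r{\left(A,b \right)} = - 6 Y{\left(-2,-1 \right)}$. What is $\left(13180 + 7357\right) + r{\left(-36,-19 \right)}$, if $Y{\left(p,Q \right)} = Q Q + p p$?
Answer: $20507$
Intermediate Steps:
$Y{\left(p,Q \right)} = Q^{2} + p^{2}$
$r{\left(A,b \right)} = -30$ ($r{\left(A,b \right)} = - 6 \left(\left(-1\right)^{2} + \left(-2\right)^{2}\right) = - 6 \left(1 + 4\right) = \left(-6\right) 5 = -30$)
$\left(13180 + 7357\right) + r{\left(-36,-19 \right)} = \left(13180 + 7357\right) - 30 = 20537 - 30 = 20507$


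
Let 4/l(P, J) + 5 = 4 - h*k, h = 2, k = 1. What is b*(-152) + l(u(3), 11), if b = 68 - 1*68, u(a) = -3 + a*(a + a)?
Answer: -4/3 ≈ -1.3333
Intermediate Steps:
u(a) = -3 + 2*a² (u(a) = -3 + a*(2*a) = -3 + 2*a²)
l(P, J) = -4/3 (l(P, J) = 4/(-5 + (4 - 2)) = 4/(-5 + 2) = 4/(-3) = 4*(-⅓) = -4/3)
b = 0 (b = 68 - 68 = 0)
b*(-152) + l(u(3), 11) = 0*(-152) - 4/3 = 0 - 4/3 = -4/3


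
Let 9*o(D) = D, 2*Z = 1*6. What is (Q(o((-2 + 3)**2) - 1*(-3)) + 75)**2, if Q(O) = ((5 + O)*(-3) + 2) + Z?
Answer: 27889/9 ≈ 3098.8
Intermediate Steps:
Z = 3 (Z = (1*6)/2 = (1/2)*6 = 3)
o(D) = D/9
Q(O) = -10 - 3*O (Q(O) = ((5 + O)*(-3) + 2) + 3 = ((-15 - 3*O) + 2) + 3 = (-13 - 3*O) + 3 = -10 - 3*O)
(Q(o((-2 + 3)**2) - 1*(-3)) + 75)**2 = ((-10 - 3*((-2 + 3)**2/9 - 1*(-3))) + 75)**2 = ((-10 - 3*((1/9)*1**2 + 3)) + 75)**2 = ((-10 - 3*((1/9)*1 + 3)) + 75)**2 = ((-10 - 3*(1/9 + 3)) + 75)**2 = ((-10 - 3*28/9) + 75)**2 = ((-10 - 28/3) + 75)**2 = (-58/3 + 75)**2 = (167/3)**2 = 27889/9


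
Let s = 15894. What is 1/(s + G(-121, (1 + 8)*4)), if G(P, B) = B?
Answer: 1/15930 ≈ 6.2775e-5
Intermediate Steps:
1/(s + G(-121, (1 + 8)*4)) = 1/(15894 + (1 + 8)*4) = 1/(15894 + 9*4) = 1/(15894 + 36) = 1/15930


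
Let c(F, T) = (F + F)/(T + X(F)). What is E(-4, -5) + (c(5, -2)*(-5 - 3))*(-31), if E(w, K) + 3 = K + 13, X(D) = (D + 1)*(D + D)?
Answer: 1385/29 ≈ 47.759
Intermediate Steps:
X(D) = 2*D*(1 + D) (X(D) = (1 + D)*(2*D) = 2*D*(1 + D))
E(w, K) = 10 + K (E(w, K) = -3 + (K + 13) = -3 + (13 + K) = 10 + K)
c(F, T) = 2*F/(T + 2*F*(1 + F)) (c(F, T) = (F + F)/(T + 2*F*(1 + F)) = (2*F)/(T + 2*F*(1 + F)) = 2*F/(T + 2*F*(1 + F)))
E(-4, -5) + (c(5, -2)*(-5 - 3))*(-31) = (10 - 5) + ((2*5/(-2 + 2*5*(1 + 5)))*(-5 - 3))*(-31) = 5 + ((2*5/(-2 + 2*5*6))*(-8))*(-31) = 5 + ((2*5/(-2 + 60))*(-8))*(-31) = 5 + ((2*5/58)*(-8))*(-31) = 5 + ((2*5*(1/58))*(-8))*(-31) = 5 + ((5/29)*(-8))*(-31) = 5 - 40/29*(-31) = 5 + 1240/29 = 1385/29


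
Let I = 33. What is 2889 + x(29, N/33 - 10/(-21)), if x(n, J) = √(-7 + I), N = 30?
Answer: 2889 + √26 ≈ 2894.1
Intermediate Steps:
x(n, J) = √26 (x(n, J) = √(-7 + 33) = √26)
2889 + x(29, N/33 - 10/(-21)) = 2889 + √26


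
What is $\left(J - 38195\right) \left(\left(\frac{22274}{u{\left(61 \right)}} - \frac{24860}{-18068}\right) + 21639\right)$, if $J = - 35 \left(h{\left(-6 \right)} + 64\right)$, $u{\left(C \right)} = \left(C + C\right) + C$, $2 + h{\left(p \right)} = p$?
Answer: $- \frac{240779879622320}{275537} \approx -8.7386 \cdot 10^{8}$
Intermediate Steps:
$h{\left(p \right)} = -2 + p$
$u{\left(C \right)} = 3 C$ ($u{\left(C \right)} = 2 C + C = 3 C$)
$J = -1960$ ($J = - 35 \left(\left(-2 - 6\right) + 64\right) = - 35 \left(-8 + 64\right) = \left(-35\right) 56 = -1960$)
$\left(J - 38195\right) \left(\left(\frac{22274}{u{\left(61 \right)}} - \frac{24860}{-18068}\right) + 21639\right) = \left(-1960 - 38195\right) \left(\left(\frac{22274}{3 \cdot 61} - \frac{24860}{-18068}\right) + 21639\right) = - 40155 \left(\left(\frac{22274}{183} - - \frac{6215}{4517}\right) + 21639\right) = - 40155 \left(\left(22274 \cdot \frac{1}{183} + \frac{6215}{4517}\right) + 21639\right) = - 40155 \left(\left(\frac{22274}{183} + \frac{6215}{4517}\right) + 21639\right) = - 40155 \left(\frac{101749003}{826611} + 21639\right) = \left(-40155\right) \frac{17988784432}{826611} = - \frac{240779879622320}{275537}$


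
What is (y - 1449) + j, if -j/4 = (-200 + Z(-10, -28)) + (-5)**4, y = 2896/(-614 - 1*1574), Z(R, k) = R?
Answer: -1701347/547 ≈ -3110.3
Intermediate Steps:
y = -724/547 (y = 2896/(-614 - 1574) = 2896/(-2188) = 2896*(-1/2188) = -724/547 ≈ -1.3236)
j = -1660 (j = -4*((-200 - 10) + (-5)**4) = -4*(-210 + 625) = -4*415 = -1660)
(y - 1449) + j = (-724/547 - 1449) - 1660 = -793327/547 - 1660 = -1701347/547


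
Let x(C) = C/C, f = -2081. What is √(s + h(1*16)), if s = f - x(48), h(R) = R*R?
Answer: I*√1826 ≈ 42.732*I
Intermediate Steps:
x(C) = 1
h(R) = R²
s = -2082 (s = -2081 - 1*1 = -2081 - 1 = -2082)
√(s + h(1*16)) = √(-2082 + (1*16)²) = √(-2082 + 16²) = √(-2082 + 256) = √(-1826) = I*√1826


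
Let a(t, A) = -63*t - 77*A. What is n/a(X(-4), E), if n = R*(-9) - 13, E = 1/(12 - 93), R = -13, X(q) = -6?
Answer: 8424/30695 ≈ 0.27444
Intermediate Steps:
E = -1/81 (E = 1/(-81) = -1/81 ≈ -0.012346)
n = 104 (n = -13*(-9) - 13 = 117 - 13 = 104)
a(t, A) = -77*A - 63*t
n/a(X(-4), E) = 104/(-77*(-1/81) - 63*(-6)) = 104/(77/81 + 378) = 104/(30695/81) = 104*(81/30695) = 8424/30695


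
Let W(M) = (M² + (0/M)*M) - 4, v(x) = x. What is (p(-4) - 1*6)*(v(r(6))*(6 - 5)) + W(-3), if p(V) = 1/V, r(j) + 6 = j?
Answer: 5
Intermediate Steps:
r(j) = -6 + j
W(M) = -4 + M² (W(M) = (M² + 0*M) - 4 = (M² + 0) - 4 = M² - 4 = -4 + M²)
(p(-4) - 1*6)*(v(r(6))*(6 - 5)) + W(-3) = (1/(-4) - 1*6)*((-6 + 6)*(6 - 5)) + (-4 + (-3)²) = (-¼ - 6)*(0*1) + (-4 + 9) = -25/4*0 + 5 = 0 + 5 = 5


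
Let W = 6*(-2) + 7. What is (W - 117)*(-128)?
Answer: 15616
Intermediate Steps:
W = -5 (W = -12 + 7 = -5)
(W - 117)*(-128) = (-5 - 117)*(-128) = -122*(-128) = 15616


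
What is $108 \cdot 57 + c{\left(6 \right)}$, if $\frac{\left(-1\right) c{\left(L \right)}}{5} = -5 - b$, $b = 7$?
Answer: $6216$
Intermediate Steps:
$c{\left(L \right)} = 60$ ($c{\left(L \right)} = - 5 \left(-5 - 7\right) = \left(-5\right) \left(-12\right) = 60$)
$108 \cdot 57 + c{\left(6 \right)} = 108 \cdot 57 + 60 = 6156 + 60 = 6216$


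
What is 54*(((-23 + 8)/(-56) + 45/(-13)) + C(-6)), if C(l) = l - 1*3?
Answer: -239679/364 ≈ -658.46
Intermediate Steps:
C(l) = -3 + l (C(l) = l - 3 = -3 + l)
54*(((-23 + 8)/(-56) + 45/(-13)) + C(-6)) = 54*(((-23 + 8)/(-56) + 45/(-13)) + (-3 - 6)) = 54*((-15*(-1/56) + 45*(-1/13)) - 9) = 54*((15/56 - 45/13) - 9) = 54*(-2325/728 - 9) = 54*(-8877/728) = -239679/364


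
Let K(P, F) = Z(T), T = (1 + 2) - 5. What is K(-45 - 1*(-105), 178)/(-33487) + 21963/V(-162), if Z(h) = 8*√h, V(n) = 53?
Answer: 21963/53 - 8*I*√2/33487 ≈ 414.4 - 0.00033785*I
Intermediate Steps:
T = -2 (T = 3 - 5 = -2)
K(P, F) = 8*I*√2 (K(P, F) = 8*√(-2) = 8*(I*√2) = 8*I*√2)
K(-45 - 1*(-105), 178)/(-33487) + 21963/V(-162) = (8*I*√2)/(-33487) + 21963/53 = (8*I*√2)*(-1/33487) + 21963*(1/53) = -8*I*√2/33487 + 21963/53 = 21963/53 - 8*I*√2/33487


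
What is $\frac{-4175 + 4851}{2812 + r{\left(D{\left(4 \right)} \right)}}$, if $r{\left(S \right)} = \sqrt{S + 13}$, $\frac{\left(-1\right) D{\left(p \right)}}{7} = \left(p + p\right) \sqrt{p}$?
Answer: $\frac{1900912}{7907443} - \frac{2028 i \sqrt{11}}{7907443} \approx 0.2404 - 0.00085061 i$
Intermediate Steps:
$D{\left(p \right)} = - 14 p^{\frac{3}{2}}$ ($D{\left(p \right)} = - 7 \left(p + p\right) \sqrt{p} = - 7 \cdot 2 p \sqrt{p} = - 7 \cdot 2 p^{\frac{3}{2}} = - 14 p^{\frac{3}{2}}$)
$r{\left(S \right)} = \sqrt{13 + S}$
$\frac{-4175 + 4851}{2812 + r{\left(D{\left(4 \right)} \right)}} = \frac{-4175 + 4851}{2812 + \sqrt{13 - 14 \cdot 4^{\frac{3}{2}}}} = \frac{676}{2812 + \sqrt{13 - 112}} = \frac{676}{2812 + \sqrt{-99}} = \frac{676}{2812 + 3 i \sqrt{11}}$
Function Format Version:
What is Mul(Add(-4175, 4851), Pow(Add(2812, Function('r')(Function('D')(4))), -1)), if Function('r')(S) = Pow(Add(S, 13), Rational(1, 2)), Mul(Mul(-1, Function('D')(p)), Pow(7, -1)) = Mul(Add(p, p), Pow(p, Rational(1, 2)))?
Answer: Add(Rational(1900912, 7907443), Mul(Rational(-2028, 7907443), I, Pow(11, Rational(1, 2)))) ≈ Add(0.24040, Mul(-0.00085061, I))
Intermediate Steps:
Function('D')(p) = Mul(-14, Pow(p, Rational(3, 2))) (Function('D')(p) = Mul(-7, Mul(Add(p, p), Pow(p, Rational(1, 2)))) = Mul(-7, Mul(Mul(2, p), Pow(p, Rational(1, 2)))) = Mul(-7, Mul(2, Pow(p, Rational(3, 2)))) = Mul(-14, Pow(p, Rational(3, 2))))
Function('r')(S) = Pow(Add(13, S), Rational(1, 2))
Mul(Add(-4175, 4851), Pow(Add(2812, Function('r')(Function('D')(4))), -1)) = Mul(Add(-4175, 4851), Pow(Add(2812, Pow(Add(13, Mul(-14, Pow(4, Rational(3, 2)))), Rational(1, 2))), -1)) = Mul(676, Pow(Add(2812, Pow(Add(13, Mul(-14, 8)), Rational(1, 2))), -1)) = Mul(676, Pow(Add(2812, Pow(Add(13, -112), Rational(1, 2))), -1)) = Mul(676, Pow(Add(2812, Pow(-99, Rational(1, 2))), -1)) = Mul(676, Pow(Add(2812, Mul(3, I, Pow(11, Rational(1, 2)))), -1))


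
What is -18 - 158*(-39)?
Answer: 6144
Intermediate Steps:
-18 - 158*(-39) = -18 + 6162 = 6144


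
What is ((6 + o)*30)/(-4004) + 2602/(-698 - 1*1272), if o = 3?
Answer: -2737577/1971970 ≈ -1.3882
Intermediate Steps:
((6 + o)*30)/(-4004) + 2602/(-698 - 1*1272) = ((6 + 3)*30)/(-4004) + 2602/(-698 - 1*1272) = (9*30)*(-1/4004) + 2602/(-698 - 1272) = 270*(-1/4004) + 2602/(-1970) = -135/2002 + 2602*(-1/1970) = -135/2002 - 1301/985 = -2737577/1971970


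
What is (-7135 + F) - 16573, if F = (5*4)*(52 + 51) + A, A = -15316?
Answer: -36964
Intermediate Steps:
F = -13256 (F = (5*4)*(52 + 51) - 15316 = 20*103 - 15316 = 2060 - 15316 = -13256)
(-7135 + F) - 16573 = (-7135 - 13256) - 16573 = -20391 - 16573 = -36964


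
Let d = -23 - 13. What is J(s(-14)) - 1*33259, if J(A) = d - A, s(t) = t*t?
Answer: -33491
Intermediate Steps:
s(t) = t²
d = -36
J(A) = -36 - A
J(s(-14)) - 1*33259 = (-36 - 1*(-14)²) - 1*33259 = (-36 - 1*196) - 33259 = (-36 - 196) - 33259 = -232 - 33259 = -33491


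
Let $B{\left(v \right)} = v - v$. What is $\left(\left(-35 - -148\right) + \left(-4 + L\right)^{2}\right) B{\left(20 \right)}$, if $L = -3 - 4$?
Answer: $0$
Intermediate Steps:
$L = -7$ ($L = -3 - 4 = -7$)
$B{\left(v \right)} = 0$
$\left(\left(-35 - -148\right) + \left(-4 + L\right)^{2}\right) B{\left(20 \right)} = \left(\left(-35 - -148\right) + \left(-4 - 7\right)^{2}\right) 0 = \left(\left(-35 + 148\right) + \left(-11\right)^{2}\right) 0 = \left(113 + 121\right) 0 = 234 \cdot 0 = 0$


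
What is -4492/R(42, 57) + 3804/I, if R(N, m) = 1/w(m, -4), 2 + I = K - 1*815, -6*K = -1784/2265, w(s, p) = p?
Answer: 99707745884/5550623 ≈ 17963.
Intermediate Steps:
K = 892/6795 (K = -(-892)/(3*2265) = -1/6*(-1784/2265) = 892/6795 ≈ 0.13127)
I = -5550623/6795 (I = -2 + (892/6795 - 1*815) = -2 + (892/6795 - 815) = -2 - 5537033/6795 = -5550623/6795 ≈ -816.87)
R(N, m) = -1/4 (R(N, m) = 1/(-4) = -1/4)
-4492/R(42, 57) + 3804/I = -4492/(-1/4) + 3804/(-5550623/6795) = -4492*(-4) + 3804*(-6795/5550623) = 17968 - 25848180/5550623 = 99707745884/5550623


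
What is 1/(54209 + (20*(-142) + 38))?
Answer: 1/51407 ≈ 1.9453e-5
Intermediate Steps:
1/(54209 + (20*(-142) + 38)) = 1/(54209 + (-2840 + 38)) = 1/(54209 - 2802) = 1/51407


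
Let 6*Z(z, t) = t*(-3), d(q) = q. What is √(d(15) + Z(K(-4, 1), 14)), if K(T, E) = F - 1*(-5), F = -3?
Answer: 2*√2 ≈ 2.8284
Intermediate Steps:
K(T, E) = 2 (K(T, E) = -3 - 1*(-5) = -3 + 5 = 2)
Z(z, t) = -t/2 (Z(z, t) = (t*(-3))/6 = (-3*t)/6 = -t/2)
√(d(15) + Z(K(-4, 1), 14)) = √(15 - ½*14) = √(15 - 7) = √8 = 2*√2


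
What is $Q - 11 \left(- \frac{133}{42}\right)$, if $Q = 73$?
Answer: $\frac{647}{6} \approx 107.83$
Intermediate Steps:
$Q - 11 \left(- \frac{133}{42}\right) = 73 - 11 \left(- \frac{133}{42}\right) = 73 - 11 \left(\left(-133\right) \frac{1}{42}\right) = 73 - - \frac{209}{6} = 73 + \frac{209}{6} = \frac{647}{6}$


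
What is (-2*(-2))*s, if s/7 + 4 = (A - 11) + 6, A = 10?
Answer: 28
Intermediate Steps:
s = 7 (s = -28 + 7*((10 - 11) + 6) = -28 + 7*(-1 + 6) = -28 + 7*5 = -28 + 35 = 7)
(-2*(-2))*s = -2*(-2)*7 = 4*7 = 28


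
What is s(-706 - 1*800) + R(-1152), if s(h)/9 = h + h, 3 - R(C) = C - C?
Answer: -27105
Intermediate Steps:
R(C) = 3 (R(C) = 3 - (C - C) = 3 - 1*0 = 3 + 0 = 3)
s(h) = 18*h (s(h) = 9*(h + h) = 9*(2*h) = 18*h)
s(-706 - 1*800) + R(-1152) = 18*(-706 - 1*800) + 3 = 18*(-706 - 800) + 3 = 18*(-1506) + 3 = -27108 + 3 = -27105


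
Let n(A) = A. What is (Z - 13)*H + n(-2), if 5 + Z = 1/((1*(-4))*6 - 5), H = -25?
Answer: 13017/29 ≈ 448.86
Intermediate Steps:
Z = -146/29 (Z = -5 + 1/((1*(-4))*6 - 5) = -5 + 1/(-4*6 - 5) = -5 + 1/(-24 - 5) = -5 + 1/(-29) = -5 - 1/29 = -146/29 ≈ -5.0345)
(Z - 13)*H + n(-2) = (-146/29 - 13)*(-25) - 2 = -523/29*(-25) - 2 = 13075/29 - 2 = 13017/29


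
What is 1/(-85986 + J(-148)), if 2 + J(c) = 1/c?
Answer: -148/12726225 ≈ -1.1630e-5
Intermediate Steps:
J(c) = -2 + 1/c
1/(-85986 + J(-148)) = 1/(-85986 + (-2 + 1/(-148))) = 1/(-85986 + (-2 - 1/148)) = 1/(-85986 - 297/148) = 1/(-12726225/148) = -148/12726225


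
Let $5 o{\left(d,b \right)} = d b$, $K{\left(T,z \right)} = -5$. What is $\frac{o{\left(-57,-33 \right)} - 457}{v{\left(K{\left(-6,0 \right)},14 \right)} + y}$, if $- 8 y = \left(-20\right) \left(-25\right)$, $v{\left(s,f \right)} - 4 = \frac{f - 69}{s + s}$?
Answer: $\frac{404}{265} \approx 1.5245$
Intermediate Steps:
$o{\left(d,b \right)} = \frac{b d}{5}$ ($o{\left(d,b \right)} = \frac{d b}{5} = \frac{b d}{5}$)
$v{\left(s,f \right)} = 4 + \frac{-69 + f}{2 s}$ ($v{\left(s,f \right)} = 4 + \frac{f - 69}{s + s} = 4 + \frac{-69 + f}{2 s}$)
$y = - \frac{125}{2}$ ($y = - \frac{\left(-20\right) \left(-25\right)}{8} = \left(- \frac{1}{8}\right) 500 = - \frac{125}{2} \approx -62.5$)
$\frac{o{\left(-57,-33 \right)} - 457}{v{\left(K{\left(-6,0 \right)},14 \right)} + y} = \frac{\frac{1}{5} \left(-33\right) \left(-57\right) - 457}{\frac{-69 + 14 + 8 \left(-5\right)}{2 \left(-5\right)} - \frac{125}{2}} = \frac{\frac{1881}{5} - 457}{\frac{1}{2} \left(- \frac{1}{5}\right) \left(-69 + 14 - 40\right) - \frac{125}{2}} = - \frac{404}{5 \left(\frac{1}{2} \left(- \frac{1}{5}\right) \left(-95\right) - \frac{125}{2}\right)} = - \frac{404}{5 \left(\frac{19}{2} - \frac{125}{2}\right)} = - \frac{404}{5 \left(-53\right)} = \left(- \frac{404}{5}\right) \left(- \frac{1}{53}\right) = \frac{404}{265}$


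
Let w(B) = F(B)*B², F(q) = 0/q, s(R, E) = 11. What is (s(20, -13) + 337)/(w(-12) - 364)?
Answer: -87/91 ≈ -0.95604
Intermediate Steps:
F(q) = 0
w(B) = 0 (w(B) = 0*B² = 0)
(s(20, -13) + 337)/(w(-12) - 364) = (11 + 337)/(0 - 364) = 348/(-364) = 348*(-1/364) = -87/91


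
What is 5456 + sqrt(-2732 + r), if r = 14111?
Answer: 5456 + sqrt(11379) ≈ 5562.7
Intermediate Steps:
5456 + sqrt(-2732 + r) = 5456 + sqrt(-2732 + 14111) = 5456 + sqrt(11379)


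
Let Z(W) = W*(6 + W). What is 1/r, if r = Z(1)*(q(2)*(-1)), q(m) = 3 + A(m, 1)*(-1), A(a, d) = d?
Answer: -1/14 ≈ -0.071429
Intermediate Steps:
q(m) = 2 (q(m) = 3 + 1*(-1) = 3 - 1 = 2)
r = -14 (r = (1*(6 + 1))*(2*(-1)) = (1*7)*(-2) = 7*(-2) = -14)
1/r = 1/(-14) = -1/14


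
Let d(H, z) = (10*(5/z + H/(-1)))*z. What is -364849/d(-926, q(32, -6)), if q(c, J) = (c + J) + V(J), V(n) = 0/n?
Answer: -15863/10470 ≈ -1.5151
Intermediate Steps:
V(n) = 0
q(c, J) = J + c (q(c, J) = (c + J) + 0 = (J + c) + 0 = J + c)
d(H, z) = z*(-10*H + 50/z) (d(H, z) = (10*(5/z + H*(-1)))*z = (10*(5/z - H))*z = (10*(-H + 5/z))*z = (-10*H + 50/z)*z = z*(-10*H + 50/z))
-364849/d(-926, q(32, -6)) = -364849/(50 - 10*(-926)*(-6 + 32)) = -364849/(50 - 10*(-926)*26) = -364849/(50 + 240760) = -364849/240810 = -364849*1/240810 = -15863/10470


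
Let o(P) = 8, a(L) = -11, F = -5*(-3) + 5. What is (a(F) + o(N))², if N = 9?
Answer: 9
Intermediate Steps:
F = 20 (F = 15 + 5 = 20)
(a(F) + o(N))² = (-11 + 8)² = (-3)² = 9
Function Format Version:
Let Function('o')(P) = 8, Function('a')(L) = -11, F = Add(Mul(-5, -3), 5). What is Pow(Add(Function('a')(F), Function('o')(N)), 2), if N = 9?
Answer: 9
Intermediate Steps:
F = 20 (F = Add(15, 5) = 20)
Pow(Add(Function('a')(F), Function('o')(N)), 2) = Pow(Add(-11, 8), 2) = Pow(-3, 2) = 9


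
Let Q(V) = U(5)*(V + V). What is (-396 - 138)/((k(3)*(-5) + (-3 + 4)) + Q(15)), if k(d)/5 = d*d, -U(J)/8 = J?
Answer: 3/8 ≈ 0.37500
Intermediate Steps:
U(J) = -8*J
k(d) = 5*d**2 (k(d) = 5*(d*d) = 5*d**2)
Q(V) = -80*V (Q(V) = (-8*5)*(V + V) = -80*V)
(-396 - 138)/((k(3)*(-5) + (-3 + 4)) + Q(15)) = (-396 - 138)/(((5*3**2)*(-5) + (-3 + 4)) - 80*15) = -534/(((5*9)*(-5) + 1) - 1200) = -534/((45*(-5) + 1) - 1200) = -534/((-225 + 1) - 1200) = -534/(-224 - 1200) = -534/(-1424) = -534*(-1/1424) = 3/8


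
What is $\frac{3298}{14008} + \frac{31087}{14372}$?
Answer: $\frac{1775241}{740158} \approx 2.3985$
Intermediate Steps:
$\frac{3298}{14008} + \frac{31087}{14372} = 3298 \cdot \frac{1}{14008} + 31087 \cdot \frac{1}{14372} = \frac{97}{412} + \frac{31087}{14372} = \frac{1775241}{740158}$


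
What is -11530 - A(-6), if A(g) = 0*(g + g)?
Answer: -11530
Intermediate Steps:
A(g) = 0 (A(g) = 0*(2*g) = 0)
-11530 - A(-6) = -11530 - 1*0 = -11530 + 0 = -11530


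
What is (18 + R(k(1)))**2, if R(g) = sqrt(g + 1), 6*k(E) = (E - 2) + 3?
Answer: 976/3 + 24*sqrt(3) ≈ 366.90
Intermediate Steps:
k(E) = 1/6 + E/6 (k(E) = ((E - 2) + 3)/6 = ((-2 + E) + 3)/6 = (1 + E)/6 = 1/6 + E/6)
R(g) = sqrt(1 + g)
(18 + R(k(1)))**2 = (18 + sqrt(1 + (1/6 + (1/6)*1)))**2 = (18 + sqrt(1 + (1/6 + 1/6)))**2 = (18 + sqrt(1 + 1/3))**2 = (18 + sqrt(4/3))**2 = (18 + 2*sqrt(3)/3)**2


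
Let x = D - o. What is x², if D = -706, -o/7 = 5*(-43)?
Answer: 4888521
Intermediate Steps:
o = 1505 (o = -35*(-43) = -7*(-215) = 1505)
x = -2211 (x = -706 - 1*1505 = -706 - 1505 = -2211)
x² = (-2211)² = 4888521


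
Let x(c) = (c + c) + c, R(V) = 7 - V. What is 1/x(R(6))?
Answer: ⅓ ≈ 0.33333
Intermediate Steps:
x(c) = 3*c (x(c) = 2*c + c = 3*c)
1/x(R(6)) = 1/(3*(7 - 1*6)) = 1/(3*(7 - 6)) = 1/(3*1) = 1/3 = ⅓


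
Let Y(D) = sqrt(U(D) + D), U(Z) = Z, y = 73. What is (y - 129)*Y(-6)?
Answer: -112*I*sqrt(3) ≈ -193.99*I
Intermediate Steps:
Y(D) = sqrt(2)*sqrt(D) (Y(D) = sqrt(D + D) = sqrt(2*D) = sqrt(2)*sqrt(D))
(y - 129)*Y(-6) = (73 - 129)*(sqrt(2)*sqrt(-6)) = -56*sqrt(2)*I*sqrt(6) = -112*I*sqrt(3)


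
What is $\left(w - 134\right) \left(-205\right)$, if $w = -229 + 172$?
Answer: $39155$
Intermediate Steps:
$w = -57$
$\left(w - 134\right) \left(-205\right) = \left(-57 - 134\right) \left(-205\right) = \left(-191\right) \left(-205\right) = 39155$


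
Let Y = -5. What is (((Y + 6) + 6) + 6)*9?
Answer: 117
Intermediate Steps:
(((Y + 6) + 6) + 6)*9 = (((-5 + 6) + 6) + 6)*9 = ((1 + 6) + 6)*9 = (7 + 6)*9 = 13*9 = 117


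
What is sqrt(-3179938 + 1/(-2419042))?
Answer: I*sqrt(18608247339511677674)/2419042 ≈ 1783.2*I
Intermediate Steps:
sqrt(-3179938 + 1/(-2419042)) = sqrt(-3179938 - 1/2419042) = sqrt(-7692403579397/2419042) = I*sqrt(18608247339511677674)/2419042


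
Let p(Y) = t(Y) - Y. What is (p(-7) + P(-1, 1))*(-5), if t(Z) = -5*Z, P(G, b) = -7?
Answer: -175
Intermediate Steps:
p(Y) = -6*Y (p(Y) = -5*Y - Y = -6*Y)
(p(-7) + P(-1, 1))*(-5) = (-6*(-7) - 7)*(-5) = (42 - 7)*(-5) = 35*(-5) = -175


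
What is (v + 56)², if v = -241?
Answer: 34225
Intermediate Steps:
(v + 56)² = (-241 + 56)² = (-185)² = 34225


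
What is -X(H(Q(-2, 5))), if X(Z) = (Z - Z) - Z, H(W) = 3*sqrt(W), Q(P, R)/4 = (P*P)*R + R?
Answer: 30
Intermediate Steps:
Q(P, R) = 4*R + 4*R*P**2 (Q(P, R) = 4*((P*P)*R + R) = 4*(P**2*R + R) = 4*(R*P**2 + R) = 4*(R + R*P**2) = 4*R + 4*R*P**2)
X(Z) = -Z (X(Z) = 0 - Z = -Z)
-X(H(Q(-2, 5))) = -(-1)*3*sqrt(4*5*(1 + (-2)**2)) = -(-1)*3*sqrt(4*5*(1 + 4)) = -(-1)*3*sqrt(4*5*5) = -(-1)*3*sqrt(100) = -(-1)*3*10 = -(-1)*30 = -1*(-30) = 30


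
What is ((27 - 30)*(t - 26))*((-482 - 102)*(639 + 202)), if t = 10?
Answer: -23574912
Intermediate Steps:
((27 - 30)*(t - 26))*((-482 - 102)*(639 + 202)) = ((27 - 30)*(10 - 26))*((-482 - 102)*(639 + 202)) = (-3*(-16))*(-584*841) = 48*(-491144) = -23574912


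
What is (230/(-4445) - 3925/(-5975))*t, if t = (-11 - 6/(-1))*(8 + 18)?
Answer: -16715270/212471 ≈ -78.671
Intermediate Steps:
t = -130 (t = (-11 - 6*(-1))*26 = (-11 + 6)*26 = -5*26 = -130)
(230/(-4445) - 3925/(-5975))*t = (230/(-4445) - 3925/(-5975))*(-130) = (230*(-1/4445) - 3925*(-1/5975))*(-130) = (-46/889 + 157/239)*(-130) = (128579/212471)*(-130) = -16715270/212471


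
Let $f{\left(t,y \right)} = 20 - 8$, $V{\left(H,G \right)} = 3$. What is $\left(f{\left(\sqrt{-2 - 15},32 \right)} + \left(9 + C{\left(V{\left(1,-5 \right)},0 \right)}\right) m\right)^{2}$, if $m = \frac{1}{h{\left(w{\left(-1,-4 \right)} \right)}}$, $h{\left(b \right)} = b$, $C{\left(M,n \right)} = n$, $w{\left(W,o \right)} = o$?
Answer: $\frac{1521}{16} \approx 95.063$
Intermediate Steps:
$f{\left(t,y \right)} = 12$ ($f{\left(t,y \right)} = 20 - 8 = 12$)
$m = - \frac{1}{4}$ ($m = \frac{1}{-4} = - \frac{1}{4} \approx -0.25$)
$\left(f{\left(\sqrt{-2 - 15},32 \right)} + \left(9 + C{\left(V{\left(1,-5 \right)},0 \right)}\right) m\right)^{2} = \left(12 + \left(9 + 0\right) \left(- \frac{1}{4}\right)\right)^{2} = \left(12 + 9 \left(- \frac{1}{4}\right)\right)^{2} = \left(12 - \frac{9}{4}\right)^{2} = \left(\frac{39}{4}\right)^{2} = \frac{1521}{16}$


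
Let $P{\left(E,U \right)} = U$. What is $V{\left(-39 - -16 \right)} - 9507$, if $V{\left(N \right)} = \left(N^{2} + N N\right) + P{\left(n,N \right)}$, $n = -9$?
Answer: $-8472$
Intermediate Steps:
$V{\left(N \right)} = N + 2 N^{2}$ ($V{\left(N \right)} = \left(N^{2} + N N\right) + N = \left(N^{2} + N^{2}\right) + N = 2 N^{2} + N = N + 2 N^{2}$)
$V{\left(-39 - -16 \right)} - 9507 = \left(-39 - -16\right) \left(1 + 2 \left(-39 - -16\right)\right) - 9507 = \left(-39 + 16\right) \left(1 + 2 \left(-39 + 16\right)\right) - 9507 = - 23 \left(1 + 2 \left(-23\right)\right) - 9507 = - 23 \left(1 - 46\right) - 9507 = \left(-23\right) \left(-45\right) - 9507 = 1035 - 9507 = -8472$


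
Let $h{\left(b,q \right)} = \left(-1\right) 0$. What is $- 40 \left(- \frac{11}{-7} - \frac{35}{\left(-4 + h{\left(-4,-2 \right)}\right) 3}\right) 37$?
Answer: $- \frac{139490}{21} \approx -6642.4$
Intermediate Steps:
$h{\left(b,q \right)} = 0$
$- 40 \left(- \frac{11}{-7} - \frac{35}{\left(-4 + h{\left(-4,-2 \right)}\right) 3}\right) 37 = - 40 \left(- \frac{11}{-7} - \frac{35}{\left(-4 + 0\right) 3}\right) 37 = - 40 \left(\left(-11\right) \left(- \frac{1}{7}\right) - \frac{35}{\left(-4\right) 3}\right) 37 = - 40 \left(\frac{11}{7} - \frac{35}{-12}\right) 37 = - 40 \left(\frac{11}{7} - - \frac{35}{12}\right) 37 = - 40 \left(\frac{11}{7} + \frac{35}{12}\right) 37 = \left(-40\right) \frac{377}{84} \cdot 37 = \left(- \frac{3770}{21}\right) 37 = - \frac{139490}{21}$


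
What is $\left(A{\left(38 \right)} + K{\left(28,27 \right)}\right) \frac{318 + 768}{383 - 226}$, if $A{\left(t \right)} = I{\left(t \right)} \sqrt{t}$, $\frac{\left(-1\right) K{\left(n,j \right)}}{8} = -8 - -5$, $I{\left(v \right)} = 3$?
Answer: $\frac{26064}{157} + \frac{3258 \sqrt{38}}{157} \approx 293.93$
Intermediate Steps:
$K{\left(n,j \right)} = 24$ ($K{\left(n,j \right)} = - 8 \left(-8 - -5\right) = - 8 \left(-8 + 5\right) = \left(-8\right) \left(-3\right) = 24$)
$A{\left(t \right)} = 3 \sqrt{t}$
$\left(A{\left(38 \right)} + K{\left(28,27 \right)}\right) \frac{318 + 768}{383 - 226} = \left(3 \sqrt{38} + 24\right) \frac{318 + 768}{383 - 226} = \left(24 + 3 \sqrt{38}\right) \frac{1086}{157} = \frac{26064}{157} + \frac{3258 \sqrt{38}}{157}$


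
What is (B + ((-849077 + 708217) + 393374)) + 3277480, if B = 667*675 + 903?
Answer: 3981122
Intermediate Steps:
B = 451128 (B = 450225 + 903 = 451128)
(B + ((-849077 + 708217) + 393374)) + 3277480 = (451128 + ((-849077 + 708217) + 393374)) + 3277480 = (451128 + (-140860 + 393374)) + 3277480 = (451128 + 252514) + 3277480 = 703642 + 3277480 = 3981122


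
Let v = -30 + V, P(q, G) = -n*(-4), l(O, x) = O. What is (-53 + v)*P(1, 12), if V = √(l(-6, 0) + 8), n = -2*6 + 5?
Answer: 2324 - 28*√2 ≈ 2284.4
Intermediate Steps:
n = -7 (n = -12 + 5 = -7)
V = √2 (V = √(-6 + 8) = √2 ≈ 1.4142)
P(q, G) = -28 (P(q, G) = -(-7)*(-4) = -1*28 = -28)
v = -30 + √2 ≈ -28.586
(-53 + v)*P(1, 12) = (-53 + (-30 + √2))*(-28) = (-83 + √2)*(-28) = 2324 - 28*√2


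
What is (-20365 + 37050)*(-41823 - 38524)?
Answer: -1340589695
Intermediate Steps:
(-20365 + 37050)*(-41823 - 38524) = 16685*(-80347) = -1340589695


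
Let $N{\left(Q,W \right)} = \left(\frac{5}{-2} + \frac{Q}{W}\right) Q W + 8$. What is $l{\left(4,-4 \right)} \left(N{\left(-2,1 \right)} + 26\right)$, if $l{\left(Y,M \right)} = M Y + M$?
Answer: $-860$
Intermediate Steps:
$l{\left(Y,M \right)} = M + M Y$
$N{\left(Q,W \right)} = 8 + Q W \left(- \frac{5}{2} + \frac{Q}{W}\right)$ ($N{\left(Q,W \right)} = \left(5 \left(- \frac{1}{2}\right) + \frac{Q}{W}\right) Q W + 8 = \left(- \frac{5}{2} + \frac{Q}{W}\right) Q W + 8 = Q \left(- \frac{5}{2} + \frac{Q}{W}\right) W + 8 = Q W \left(- \frac{5}{2} + \frac{Q}{W}\right) + 8 = 8 + Q W \left(- \frac{5}{2} + \frac{Q}{W}\right)$)
$l{\left(4,-4 \right)} \left(N{\left(-2,1 \right)} + 26\right) = - 4 \left(1 + 4\right) \left(\left(8 + \left(-2\right)^{2} - \left(-5\right) 1\right) + 26\right) = \left(-4\right) 5 \left(\left(8 + 4 + 5\right) + 26\right) = - 20 \left(17 + 26\right) = \left(-20\right) 43 = -860$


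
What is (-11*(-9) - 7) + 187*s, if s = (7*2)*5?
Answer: 13182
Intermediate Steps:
s = 70 (s = 14*5 = 70)
(-11*(-9) - 7) + 187*s = (-11*(-9) - 7) + 187*70 = (99 - 7) + 13090 = 92 + 13090 = 13182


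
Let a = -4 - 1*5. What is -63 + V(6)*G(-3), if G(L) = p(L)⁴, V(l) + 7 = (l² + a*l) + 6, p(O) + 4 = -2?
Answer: -24687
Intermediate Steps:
a = -9 (a = -4 - 5 = -9)
p(O) = -6 (p(O) = -4 - 2 = -6)
V(l) = -1 + l² - 9*l (V(l) = -7 + ((l² - 9*l) + 6) = -7 + (6 + l² - 9*l) = -1 + l² - 9*l)
G(L) = 1296 (G(L) = (-6)⁴ = 1296)
-63 + V(6)*G(-3) = -63 + (-1 + 6² - 9*6)*1296 = -63 + (-1 + 36 - 54)*1296 = -63 - 19*1296 = -63 - 24624 = -24687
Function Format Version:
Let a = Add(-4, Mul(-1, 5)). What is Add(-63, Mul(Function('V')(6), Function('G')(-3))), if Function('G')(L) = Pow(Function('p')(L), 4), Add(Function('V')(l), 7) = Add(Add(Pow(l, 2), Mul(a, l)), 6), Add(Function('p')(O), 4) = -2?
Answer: -24687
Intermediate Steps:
a = -9 (a = Add(-4, -5) = -9)
Function('p')(O) = -6 (Function('p')(O) = Add(-4, -2) = -6)
Function('V')(l) = Add(-1, Pow(l, 2), Mul(-9, l)) (Function('V')(l) = Add(-7, Add(Add(Pow(l, 2), Mul(-9, l)), 6)) = Add(-7, Add(6, Pow(l, 2), Mul(-9, l))) = Add(-1, Pow(l, 2), Mul(-9, l)))
Function('G')(L) = 1296 (Function('G')(L) = Pow(-6, 4) = 1296)
Add(-63, Mul(Function('V')(6), Function('G')(-3))) = Add(-63, Mul(Add(-1, Pow(6, 2), Mul(-9, 6)), 1296)) = Add(-63, Mul(Add(-1, 36, -54), 1296)) = Add(-63, Mul(-19, 1296)) = Add(-63, -24624) = -24687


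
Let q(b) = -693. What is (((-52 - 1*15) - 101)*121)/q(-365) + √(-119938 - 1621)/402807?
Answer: 88/3 + I*√121559/402807 ≈ 29.333 + 0.00086556*I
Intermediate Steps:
(((-52 - 1*15) - 101)*121)/q(-365) + √(-119938 - 1621)/402807 = (((-52 - 1*15) - 101)*121)/(-693) + √(-119938 - 1621)/402807 = (((-52 - 15) - 101)*121)*(-1/693) + √(-121559)*(1/402807) = ((-67 - 101)*121)*(-1/693) + (I*√121559)*(1/402807) = -168*121*(-1/693) + I*√121559/402807 = -20328*(-1/693) + I*√121559/402807 = 88/3 + I*√121559/402807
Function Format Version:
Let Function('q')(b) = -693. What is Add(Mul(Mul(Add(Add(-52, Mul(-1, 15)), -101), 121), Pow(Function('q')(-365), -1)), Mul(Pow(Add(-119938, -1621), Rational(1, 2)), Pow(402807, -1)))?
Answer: Add(Rational(88, 3), Mul(Rational(1, 402807), I, Pow(121559, Rational(1, 2)))) ≈ Add(29.333, Mul(0.00086556, I))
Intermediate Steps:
Add(Mul(Mul(Add(Add(-52, Mul(-1, 15)), -101), 121), Pow(Function('q')(-365), -1)), Mul(Pow(Add(-119938, -1621), Rational(1, 2)), Pow(402807, -1))) = Add(Mul(Mul(Add(Add(-52, Mul(-1, 15)), -101), 121), Pow(-693, -1)), Mul(Pow(Add(-119938, -1621), Rational(1, 2)), Pow(402807, -1))) = Add(Mul(Mul(Add(Add(-52, -15), -101), 121), Rational(-1, 693)), Mul(Pow(-121559, Rational(1, 2)), Rational(1, 402807))) = Add(Mul(Mul(Add(-67, -101), 121), Rational(-1, 693)), Mul(Mul(I, Pow(121559, Rational(1, 2))), Rational(1, 402807))) = Add(Mul(Mul(-168, 121), Rational(-1, 693)), Mul(Rational(1, 402807), I, Pow(121559, Rational(1, 2)))) = Add(Mul(-20328, Rational(-1, 693)), Mul(Rational(1, 402807), I, Pow(121559, Rational(1, 2)))) = Add(Rational(88, 3), Mul(Rational(1, 402807), I, Pow(121559, Rational(1, 2))))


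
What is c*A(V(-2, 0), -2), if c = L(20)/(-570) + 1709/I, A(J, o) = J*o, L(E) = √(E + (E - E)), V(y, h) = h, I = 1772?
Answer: 0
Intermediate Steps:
L(E) = √E (L(E) = √(E + 0) = √E)
c = 1709/1772 - √5/285 (c = √20/(-570) + 1709/1772 = (2*√5)*(-1/570) + 1709*(1/1772) = -√5/285 + 1709/1772 = 1709/1772 - √5/285 ≈ 0.95660)
c*A(V(-2, 0), -2) = (1709/1772 - √5/285)*(0*(-2)) = (1709/1772 - √5/285)*0 = 0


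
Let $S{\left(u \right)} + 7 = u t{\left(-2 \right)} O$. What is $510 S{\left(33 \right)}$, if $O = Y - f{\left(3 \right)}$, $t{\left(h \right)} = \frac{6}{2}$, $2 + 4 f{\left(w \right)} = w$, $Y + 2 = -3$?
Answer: $- \frac{537285}{2} \approx -2.6864 \cdot 10^{5}$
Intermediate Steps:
$Y = -5$ ($Y = -2 - 3 = -5$)
$f{\left(w \right)} = - \frac{1}{2} + \frac{w}{4}$
$t{\left(h \right)} = 3$ ($t{\left(h \right)} = 6 \cdot \frac{1}{2} = 3$)
$O = - \frac{21}{4}$ ($O = -5 - \left(- \frac{1}{2} + \frac{1}{4} \cdot 3\right) = -5 - \left(- \frac{1}{2} + \frac{3}{4}\right) = -5 - \frac{1}{4} = - \frac{21}{4} \approx -5.25$)
$S{\left(u \right)} = -7 - \frac{63 u}{4}$ ($S{\left(u \right)} = -7 + u 3 \left(- \frac{21}{4}\right) = -7 + 3 u \left(- \frac{21}{4}\right) = -7 - \frac{63 u}{4}$)
$510 S{\left(33 \right)} = 510 \left(-7 - \frac{2079}{4}\right) = 510 \left(- \frac{2107}{4}\right) = - \frac{537285}{2}$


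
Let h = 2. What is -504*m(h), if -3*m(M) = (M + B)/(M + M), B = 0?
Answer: 84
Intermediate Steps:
m(M) = -⅙ (m(M) = -(M + 0)/(3*(M + M)) = -M/(3*(2*M)) = -M*1/(2*M)/3 = -⅓*½ = -⅙)
-504*m(h) = -504*(-⅙) = 84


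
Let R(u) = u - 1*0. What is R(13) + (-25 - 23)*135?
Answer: -6467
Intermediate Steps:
R(u) = u (R(u) = u + 0 = u)
R(13) + (-25 - 23)*135 = 13 + (-25 - 23)*135 = 13 - 48*135 = 13 - 6480 = -6467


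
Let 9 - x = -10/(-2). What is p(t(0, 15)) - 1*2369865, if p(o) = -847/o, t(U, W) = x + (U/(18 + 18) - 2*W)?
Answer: -61615643/26 ≈ -2.3698e+6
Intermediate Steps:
x = 4 (x = 9 - (-10)/(-2) = 9 - (-10)*(-1)/2 = 9 - 1*5 = 9 - 5 = 4)
t(U, W) = 4 - 2*W + U/36 (t(U, W) = 4 + (U/(18 + 18) - 2*W) = 4 + (U/36 - 2*W) = 4 + (-2*W + U/36) = 4 - 2*W + U/36)
p(t(0, 15)) - 1*2369865 = -847/(4 - 2*15 + (1/36)*0) - 1*2369865 = -847/(4 - 30 + 0) - 2369865 = -847/(-26) - 2369865 = -847*(-1/26) - 2369865 = 847/26 - 2369865 = -61615643/26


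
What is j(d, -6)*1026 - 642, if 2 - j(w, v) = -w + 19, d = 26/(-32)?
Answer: -151341/8 ≈ -18918.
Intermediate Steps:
d = -13/16 (d = 26*(-1/32) = -13/16 ≈ -0.81250)
j(w, v) = -17 + w (j(w, v) = 2 - (-w + 19) = 2 - (19 - w) = 2 + (-19 + w) = -17 + w)
j(d, -6)*1026 - 642 = (-17 - 13/16)*1026 - 642 = -285/16*1026 - 642 = -146205/8 - 642 = -151341/8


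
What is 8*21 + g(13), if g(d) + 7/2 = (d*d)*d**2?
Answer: 57451/2 ≈ 28726.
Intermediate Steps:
g(d) = -7/2 + d**4 (g(d) = -7/2 + (d*d)*d**2 = -7/2 + d**2*d**2 = -7/2 + d**4)
8*21 + g(13) = 8*21 + (-7/2 + 13**4) = 168 + (-7/2 + 28561) = 168 + 57115/2 = 57451/2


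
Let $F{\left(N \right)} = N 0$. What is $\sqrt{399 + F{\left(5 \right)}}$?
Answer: $\sqrt{399} \approx 19.975$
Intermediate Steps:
$F{\left(N \right)} = 0$
$\sqrt{399 + F{\left(5 \right)}} = \sqrt{399 + 0} = \sqrt{399}$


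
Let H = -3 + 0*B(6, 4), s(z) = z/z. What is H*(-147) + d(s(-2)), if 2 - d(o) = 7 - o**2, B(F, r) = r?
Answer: 437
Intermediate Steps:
s(z) = 1
d(o) = -5 + o**2 (d(o) = 2 - (7 - o**2) = 2 + (-7 + o**2) = -5 + o**2)
H = -3 (H = -3 + 0*4 = -3 + 0 = -3)
H*(-147) + d(s(-2)) = -3*(-147) + (-5 + 1**2) = 441 + (-5 + 1) = 441 - 4 = 437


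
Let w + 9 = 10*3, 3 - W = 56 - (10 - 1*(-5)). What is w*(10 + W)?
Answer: -588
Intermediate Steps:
W = -38 (W = 3 - (56 - (10 - 1*(-5))) = 3 - (56 - (10 + 5)) = 3 - (56 - 1*15) = 3 - (56 - 15) = 3 - 1*41 = 3 - 41 = -38)
w = 21 (w = -9 + 10*3 = -9 + 30 = 21)
w*(10 + W) = 21*(10 - 38) = 21*(-28) = -588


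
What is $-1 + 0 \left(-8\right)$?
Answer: $-1$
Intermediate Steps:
$-1 + 0 \left(-8\right) = -1 + 0 = -1$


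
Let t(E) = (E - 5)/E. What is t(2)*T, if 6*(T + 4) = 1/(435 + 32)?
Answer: 11207/1868 ≈ 5.9995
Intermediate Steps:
t(E) = (-5 + E)/E
T = -11207/2802 (T = -4 + 1/(6*(435 + 32)) = -4 + (1/6)/467 = -4 + (1/6)*(1/467) = -4 + 1/2802 = -11207/2802 ≈ -3.9996)
t(2)*T = ((-5 + 2)/2)*(-11207/2802) = ((1/2)*(-3))*(-11207/2802) = -3/2*(-11207/2802) = 11207/1868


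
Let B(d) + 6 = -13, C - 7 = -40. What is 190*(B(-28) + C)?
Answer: -9880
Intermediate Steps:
C = -33 (C = 7 - 40 = -33)
B(d) = -19 (B(d) = -6 - 13 = -19)
190*(B(-28) + C) = 190*(-19 - 33) = 190*(-52) = -9880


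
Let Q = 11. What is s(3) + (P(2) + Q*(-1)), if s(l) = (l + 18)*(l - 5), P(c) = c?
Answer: -51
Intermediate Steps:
s(l) = (-5 + l)*(18 + l) (s(l) = (18 + l)*(-5 + l) = (-5 + l)*(18 + l))
s(3) + (P(2) + Q*(-1)) = (-90 + 3² + 13*3) + (2 + 11*(-1)) = (-90 + 9 + 39) + (2 - 11) = -42 - 9 = -51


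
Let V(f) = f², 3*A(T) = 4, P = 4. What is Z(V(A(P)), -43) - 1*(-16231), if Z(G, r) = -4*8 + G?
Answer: 145807/9 ≈ 16201.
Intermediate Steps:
A(T) = 4/3 (A(T) = (⅓)*4 = 4/3)
Z(G, r) = -32 + G
Z(V(A(P)), -43) - 1*(-16231) = (-32 + (4/3)²) - 1*(-16231) = (-32 + 16/9) + 16231 = -272/9 + 16231 = 145807/9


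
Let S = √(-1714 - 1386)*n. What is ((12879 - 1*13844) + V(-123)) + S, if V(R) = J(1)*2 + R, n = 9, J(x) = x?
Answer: -1086 + 90*I*√31 ≈ -1086.0 + 501.1*I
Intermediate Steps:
S = 90*I*√31 (S = √(-1714 - 1386)*9 = √(-3100)*9 = (10*I*√31)*9 = 90*I*√31 ≈ 501.1*I)
V(R) = 2 + R (V(R) = 1*2 + R = 2 + R)
((12879 - 1*13844) + V(-123)) + S = ((12879 - 1*13844) + (2 - 123)) + 90*I*√31 = ((12879 - 13844) - 121) + 90*I*√31 = (-965 - 121) + 90*I*√31 = -1086 + 90*I*√31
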